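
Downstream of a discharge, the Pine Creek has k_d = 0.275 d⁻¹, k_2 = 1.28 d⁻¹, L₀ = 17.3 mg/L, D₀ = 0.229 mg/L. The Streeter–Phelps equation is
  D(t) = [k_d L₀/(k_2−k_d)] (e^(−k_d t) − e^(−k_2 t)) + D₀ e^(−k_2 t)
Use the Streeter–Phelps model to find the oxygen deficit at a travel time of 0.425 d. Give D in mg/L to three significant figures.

k_d L₀/(k_2−k_d) = 0.275×17.3/(1.28−0.275) = 4.758/1.005 = 4.734 mg/L.
e^(−k_d t) = e^(−0.275×0.4250) = 0.8897; e^(−k_2 t) = e^(−1.28×0.4250) = 0.5804.
D = 4.734 × (0.8897 − 0.5804) + 0.229 × 0.5804 = 1.464 + 0.1329 = 1.597 mg/L.

D ≈ 1.60 mg/L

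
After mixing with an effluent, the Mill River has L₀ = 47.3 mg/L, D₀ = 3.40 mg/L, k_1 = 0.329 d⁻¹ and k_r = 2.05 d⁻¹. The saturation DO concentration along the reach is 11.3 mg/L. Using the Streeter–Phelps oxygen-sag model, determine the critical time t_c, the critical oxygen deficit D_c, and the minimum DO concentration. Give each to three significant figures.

With k_r/k_1 = 6.231 and 1 − D₀(k_r−k_1)/(k_1 L₀) = 0.6240,
t_c = ln(6.231 × 0.6240) / (2.05 − 0.329) = ln(3.888) / 1.721 = 1.358/1.721 = 0.7890 d.
L(t_c) = L₀ e^(−k_1 t_c) = 47.3 × 0.7714 = 36.49 mg/L, and at the critical point k_r D_c = k_1 L, so D_c = (0.329/2.05) × 36.49 = 5.856 mg/L.
Minimum DO = C_s − D_c = 11.3 − 5.856 = 5.444 mg/L.

t_c ≈ 0.789 d; D_c ≈ 5.86 mg/L; min DO ≈ 5.44 mg/L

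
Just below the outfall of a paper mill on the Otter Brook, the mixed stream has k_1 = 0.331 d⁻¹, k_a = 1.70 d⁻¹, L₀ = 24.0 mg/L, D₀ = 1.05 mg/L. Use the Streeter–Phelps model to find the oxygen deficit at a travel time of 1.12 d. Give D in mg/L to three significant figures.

k_1 L₀/(k_a−k_1) = 0.331×24.0/(1.70−0.331) = 7.944/1.369 = 5.803 mg/L.
e^(−k_1 t) = e^(−0.331×1.120) = 0.6902; e^(−k_a t) = e^(−1.70×1.120) = 0.1490.
D = 5.803 × (0.6902 − 0.1490) + 1.05 × 0.1490 = 3.141 + 0.1564 = 3.297 mg/L.

D ≈ 3.30 mg/L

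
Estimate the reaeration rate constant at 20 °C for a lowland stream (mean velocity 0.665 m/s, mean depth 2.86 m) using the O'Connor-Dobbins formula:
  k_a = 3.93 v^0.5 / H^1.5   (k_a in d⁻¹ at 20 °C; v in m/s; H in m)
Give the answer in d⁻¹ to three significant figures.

k_a ≈ 0.663 d⁻¹

k_a = 3.93 × 0.665^0.5 / 2.86^1.5 = 3.93 × 0.8155 / 4.837 = 0.6626 d⁻¹.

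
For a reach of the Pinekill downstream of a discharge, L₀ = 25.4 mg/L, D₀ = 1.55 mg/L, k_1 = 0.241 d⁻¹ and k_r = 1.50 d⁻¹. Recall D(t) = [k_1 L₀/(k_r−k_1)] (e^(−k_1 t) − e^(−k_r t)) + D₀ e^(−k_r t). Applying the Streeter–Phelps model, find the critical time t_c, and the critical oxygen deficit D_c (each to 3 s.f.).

t_c = [1/(k_r−k_1)] ln[(k_r/k_1)(1 − D₀(k_r−k_1)/(k_1 L₀))]
= [1/(1.50−0.241)] ln[(1.50/0.241)(1 − 1.55×1.259/(0.241×25.4))]
= (1/1.259) ln[6.224 × 0.6812] = 0.7943 × ln(4.240) = 0.7943 × 1.445 = 1.147 d.
L(t_c) = L₀ e^(−k_1 t_c) = 25.4 × 0.7584 = 19.26 mg/L, and at the critical point k_r D_c = k_1 L, so D_c = (0.241/1.50) × 19.26 = 3.095 mg/L.

t_c ≈ 1.15 d; D_c ≈ 3.10 mg/L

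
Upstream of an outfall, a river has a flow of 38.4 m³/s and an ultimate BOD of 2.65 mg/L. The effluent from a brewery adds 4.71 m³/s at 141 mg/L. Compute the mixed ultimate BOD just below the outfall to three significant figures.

17.8 mg/L

Flow-weighted mixing: C = (Q_r C_r + Q_w C_w)/(Q_r + Q_w)
= (38.4×2.65 + 4.71×141)/(38.4 + 4.71) = 765.9/43.11 = 17.77 mg/L.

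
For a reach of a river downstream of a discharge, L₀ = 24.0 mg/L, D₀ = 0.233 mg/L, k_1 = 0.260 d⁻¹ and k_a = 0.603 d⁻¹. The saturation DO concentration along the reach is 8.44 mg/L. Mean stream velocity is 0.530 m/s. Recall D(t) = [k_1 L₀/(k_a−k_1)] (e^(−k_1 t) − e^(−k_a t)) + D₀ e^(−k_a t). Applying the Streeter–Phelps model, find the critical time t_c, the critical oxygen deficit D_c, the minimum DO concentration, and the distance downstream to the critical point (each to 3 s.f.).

t_c ≈ 2.42 d; D_c ≈ 5.52 mg/L; min DO ≈ 2.92 mg/L; x_c ≈ 111 km

t_c = [1/(k_a−k_1)] ln[(k_a/k_1)(1 − D₀(k_a−k_1)/(k_1 L₀))]
= [1/(0.603−0.260)] ln[(0.603/0.260)(1 − 0.233×0.3430/(0.260×24.0))]
= (1/0.3430) ln[2.319 × 0.9872] = 2.915 × ln(2.290) = 2.915 × 0.8283 = 2.415 d.
D_c = (k_1/k_a) L₀ e^(−k_1 t_c) = (0.260/0.603) × 24.0 × e^(−0.260×2.415) = 0.4312 × 24.0 × 0.5337 = 5.523 mg/L.
Minimum DO = C_s − D_c = 8.44 − 5.523 = 2.917 mg/L.
x_c = v t_c = 0.530 m/s × 2.415 d × 86400 s/d = 110600 m ≈ 111 km.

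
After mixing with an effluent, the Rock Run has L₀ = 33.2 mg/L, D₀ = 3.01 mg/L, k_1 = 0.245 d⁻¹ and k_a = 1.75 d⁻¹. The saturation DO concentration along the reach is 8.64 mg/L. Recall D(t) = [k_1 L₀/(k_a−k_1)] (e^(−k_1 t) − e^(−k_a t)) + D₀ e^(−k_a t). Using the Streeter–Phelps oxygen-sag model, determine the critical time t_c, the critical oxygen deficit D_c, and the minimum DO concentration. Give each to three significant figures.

t_c ≈ 0.766 d; D_c ≈ 3.85 mg/L; min DO ≈ 4.79 mg/L

At the critical point dD/dt = 0, so k_1 L₀ e^(−k_1 t) = k_a D. Substituting D(t) from the Streeter–Phelps equation and solving for t gives
t_c = ln[(k_a/k_1)(1 − D₀(k_a−k_1)/(k_1 L₀))] / (k_a−k_1).
Here k_a−k_1 = 1.505 d⁻¹ and 1 − D₀(k_a−k_1)/(k_1 L₀) = 1 − 3.01×1.505/(0.245×33.2) = 0.4431, so
t_c = ln(7.143 × 0.4431) / 1.505 = 1.152 / 1.505 = 0.7655 d.
D_c = (k_1/k_a) L₀ e^(−k_1 t_c) = (0.245/1.75) × 33.2 × e^(−0.245×0.7655) = 0.1400 × 33.2 × 0.8290 = 3.853 mg/L.
Minimum DO = C_s − D_c = 8.64 − 3.853 = 4.787 mg/L.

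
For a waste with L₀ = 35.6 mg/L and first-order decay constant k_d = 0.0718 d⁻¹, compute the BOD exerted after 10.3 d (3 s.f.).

y_t = L₀(1 − e^(−k_d t)) = 35.6 × (1 − e^(−0.0718×10.3))
= 35.6 × (1 − 0.4773) = 35.6 × 0.5227 = 18.61 mg/L.

y ≈ 18.6 mg/L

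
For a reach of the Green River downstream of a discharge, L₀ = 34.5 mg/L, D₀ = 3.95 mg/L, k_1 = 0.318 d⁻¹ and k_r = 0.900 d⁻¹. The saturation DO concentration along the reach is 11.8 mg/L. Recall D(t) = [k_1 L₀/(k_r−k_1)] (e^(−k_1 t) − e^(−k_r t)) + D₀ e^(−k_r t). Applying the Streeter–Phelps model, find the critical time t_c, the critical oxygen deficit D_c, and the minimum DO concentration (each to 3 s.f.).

With k_r/k_1 = 2.830 and 1 − D₀(k_r−k_1)/(k_1 L₀) = 0.7905,
t_c = ln(2.830 × 0.7905) / (0.900 − 0.318) = ln(2.237) / 0.5820 = 0.8052/0.5820 = 1.384 d.
L(t_c) = L₀ e^(−k_1 t_c) = 34.5 × 0.6441 = 22.22 mg/L, and at the critical point k_r D_c = k_1 L, so D_c = (0.318/0.900) × 22.22 = 7.851 mg/L.
Minimum DO = C_s − D_c = 11.8 − 7.851 = 3.949 mg/L.

t_c ≈ 1.38 d; D_c ≈ 7.85 mg/L; min DO ≈ 3.95 mg/L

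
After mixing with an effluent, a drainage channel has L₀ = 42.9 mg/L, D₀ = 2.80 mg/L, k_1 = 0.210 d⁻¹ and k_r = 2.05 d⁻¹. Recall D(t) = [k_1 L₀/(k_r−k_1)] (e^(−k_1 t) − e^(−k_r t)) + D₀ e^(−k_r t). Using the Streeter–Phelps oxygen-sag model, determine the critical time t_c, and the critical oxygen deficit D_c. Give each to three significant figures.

t_c ≈ 0.777 d; D_c ≈ 3.73 mg/L

t_c = [1/(k_r−k_1)] ln[(k_r/k_1)(1 − D₀(k_r−k_1)/(k_1 L₀))]
= [1/(2.05−0.210)] ln[(2.05/0.210)(1 − 2.80×1.840/(0.210×42.9))]
= (1/1.840) ln[9.762 × 0.4281] = 0.5435 × ln(4.179) = 0.5435 × 1.430 = 0.7773 d.
D_c = (k_1/k_r) L₀ e^(−k_1 t_c) = (0.210/2.05) × 42.9 × e^(−0.210×0.7773) = 0.1024 × 42.9 × 0.8494 = 3.733 mg/L.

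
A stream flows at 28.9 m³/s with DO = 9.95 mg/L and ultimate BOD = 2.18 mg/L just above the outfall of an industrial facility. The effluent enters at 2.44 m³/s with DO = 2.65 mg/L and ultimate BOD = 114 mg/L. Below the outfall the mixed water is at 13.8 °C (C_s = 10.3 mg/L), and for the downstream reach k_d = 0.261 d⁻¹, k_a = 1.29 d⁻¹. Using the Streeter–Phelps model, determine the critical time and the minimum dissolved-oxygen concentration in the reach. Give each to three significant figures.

t_c ≈ 1.16 d; minimum DO ≈ 8.67 mg/L

Mixed DO = (28.9×9.95 + 2.44×2.65)/(28.9+2.44) = 294.0/31.34 = 9.382 mg/L.
Mixed L₀ = (28.9×2.18 + 2.44×114)/(31.34) = 341.2/31.34 = 10.89 mg/L.
Initial deficit D₀ = C_s − DO₀ = 10.3 − 9.382 = 0.9183 mg/L.
t_c = (1/1.029) ln[(1.29/0.261)(1 − 0.9183×1.029/(0.261×10.89))] = 0.9718 × ln(3.299) = 1.160 d.
D_c = (0.261/1.29) × 10.89 × e^(−0.261×1.160) = 0.2023 × 10.89 × 0.7388 = 1.627 mg/L.
Minimum DO = 10.3 − 1.627 = 8.673 mg/L.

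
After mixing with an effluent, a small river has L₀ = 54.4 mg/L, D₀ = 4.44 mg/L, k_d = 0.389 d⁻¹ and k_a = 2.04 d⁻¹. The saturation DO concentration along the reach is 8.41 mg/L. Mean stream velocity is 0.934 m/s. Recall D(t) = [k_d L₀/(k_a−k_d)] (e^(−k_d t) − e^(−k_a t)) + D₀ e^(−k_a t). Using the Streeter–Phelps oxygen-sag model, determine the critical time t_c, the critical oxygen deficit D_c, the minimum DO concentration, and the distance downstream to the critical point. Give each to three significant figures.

t_c ≈ 0.746 d; D_c ≈ 7.76 mg/L; min DO ≈ 0.650 mg/L; x_c ≈ 60.2 km

With k_a/k_d = 5.244 and 1 − D₀(k_a−k_d)/(k_d L₀) = 0.6536,
t_c = ln(5.244 × 0.6536) / (2.04 − 0.389) = ln(3.428) / 1.651 = 1.232/1.651 = 0.7461 d.
D_c = (k_d/k_a) L₀ e^(−k_d t_c) = (0.389/2.04) × 54.4 × e^(−0.389×0.7461) = 0.1907 × 54.4 × 0.7481 = 7.760 mg/L.
Minimum DO = C_s − D_c = 8.41 − 7.760 = 0.6499 mg/L.
x_c = v t_c = 0.934 m/s × 0.7461 d × 86400 s/d = 60210 m ≈ 60.2 km.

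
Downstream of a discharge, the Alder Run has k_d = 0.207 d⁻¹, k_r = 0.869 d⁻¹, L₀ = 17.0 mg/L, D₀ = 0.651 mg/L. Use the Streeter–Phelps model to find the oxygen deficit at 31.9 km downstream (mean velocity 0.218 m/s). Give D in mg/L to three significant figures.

Travel time t = x/v = 31.9 km / (0.218 m/s) = 31900 m / 0.218 m/s = 146300 s = 1.694 d.
k_d L₀/(k_r−k_d) = 0.207×17.0/(0.869−0.207) = 3.519/0.6620 = 5.316 mg/L.
e^(−k_d t) = e^(−0.207×1.694) = 0.7043; e^(−k_r t) = e^(−0.869×1.694) = 0.2295.
D = 5.316 × (0.7043 − 0.2295) + 0.651 × 0.2295 = 2.524 + 0.1494 = 2.673 mg/L.

D ≈ 2.67 mg/L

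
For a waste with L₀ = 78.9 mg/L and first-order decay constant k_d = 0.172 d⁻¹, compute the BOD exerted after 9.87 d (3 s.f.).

y_t = L₀(1 − e^(−k_d t)) = 78.9 × (1 − e^(−0.172×9.87))
= 78.9 × (1 − 0.1831) = 78.9 × 0.8169 = 64.45 mg/L.

y ≈ 64.5 mg/L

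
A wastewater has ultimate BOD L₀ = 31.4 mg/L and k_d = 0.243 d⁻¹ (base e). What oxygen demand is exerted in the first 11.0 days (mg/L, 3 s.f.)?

y_t = L₀(1 − e^(−k_d t)) = 31.4 × (1 − e^(−0.243×11.0))
= 31.4 × (1 − 0.06904) = 31.4 × 0.9310 = 29.23 mg/L.

y ≈ 29.2 mg/L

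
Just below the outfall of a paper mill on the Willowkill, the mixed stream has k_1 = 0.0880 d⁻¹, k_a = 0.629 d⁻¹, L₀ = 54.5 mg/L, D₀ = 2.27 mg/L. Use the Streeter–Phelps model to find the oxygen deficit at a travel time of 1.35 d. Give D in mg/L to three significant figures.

D ≈ 5.05 mg/L

k_1 L₀/(k_a−k_1) = 0.0880×54.5/(0.629−0.0880) = 4.796/0.5410 = 8.865 mg/L.
e^(−k_1 t) = e^(−0.0880×1.350) = 0.8880; e^(−k_a t) = e^(−0.629×1.350) = 0.4278.
D = 8.865 × (0.8880 − 0.4278) + 2.27 × 0.4278 = 4.080 + 0.9711 = 5.051 mg/L.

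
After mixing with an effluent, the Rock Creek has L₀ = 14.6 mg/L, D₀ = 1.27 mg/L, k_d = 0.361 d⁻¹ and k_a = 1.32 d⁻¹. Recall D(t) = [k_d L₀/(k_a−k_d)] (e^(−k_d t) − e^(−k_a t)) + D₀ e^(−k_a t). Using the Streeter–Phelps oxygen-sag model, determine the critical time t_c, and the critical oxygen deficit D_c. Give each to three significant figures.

t_c ≈ 1.08 d; D_c ≈ 2.71 mg/L

t_c = [1/(k_a−k_d)] ln[(k_a/k_d)(1 − D₀(k_a−k_d)/(k_d L₀))]
= [1/(1.32−0.361)] ln[(1.32/0.361)(1 − 1.27×0.9590/(0.361×14.6))]
= (1/0.9590) ln[3.657 × 0.7689] = 1.043 × ln(2.812) = 1.043 × 1.034 = 1.078 d.
D_c = (k_d/k_a) L₀ e^(−k_d t_c) = (0.361/1.32) × 14.6 × e^(−0.361×1.078) = 0.2735 × 14.6 × 0.6776 = 2.706 mg/L.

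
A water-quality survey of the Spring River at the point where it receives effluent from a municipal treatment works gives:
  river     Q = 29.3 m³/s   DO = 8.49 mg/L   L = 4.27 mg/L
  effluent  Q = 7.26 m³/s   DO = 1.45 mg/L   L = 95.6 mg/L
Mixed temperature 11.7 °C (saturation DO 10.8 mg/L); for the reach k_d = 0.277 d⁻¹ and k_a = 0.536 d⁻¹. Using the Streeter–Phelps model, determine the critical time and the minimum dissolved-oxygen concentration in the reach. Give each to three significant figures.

t_c ≈ 1.90 d; minimum DO ≈ 3.96 mg/L

Mixed DO = (29.3×8.49 + 7.26×1.45)/(29.3+7.26) = 259.3/36.56 = 7.092 mg/L.
Mixed L₀ = (29.3×4.27 + 7.26×95.6)/(36.56) = 819.2/36.56 = 22.41 mg/L.
Initial deficit D₀ = C_s − DO₀ = 10.8 − 7.092 = 3.708 mg/L.
t_c = (1/0.2590) ln[(0.536/0.277)(1 − 3.708×0.2590/(0.277×22.41))] = 3.861 × ln(1.636) = 1.900 d.
D_c = (0.277/0.536) × 22.41 × e^(−0.277×1.900) = 0.5168 × 22.41 × 0.5908 = 6.842 mg/L.
Minimum DO = 10.8 − 6.842 = 3.958 mg/L.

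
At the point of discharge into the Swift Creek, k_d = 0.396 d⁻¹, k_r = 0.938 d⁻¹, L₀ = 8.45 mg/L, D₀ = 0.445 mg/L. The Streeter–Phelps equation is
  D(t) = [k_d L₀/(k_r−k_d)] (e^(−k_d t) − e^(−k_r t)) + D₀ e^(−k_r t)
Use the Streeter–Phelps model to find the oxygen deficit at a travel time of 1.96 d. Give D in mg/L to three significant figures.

k_d L₀/(k_r−k_d) = 0.396×8.45/(0.938−0.396) = 3.346/0.5420 = 6.174 mg/L.
e^(−k_d t) = e^(−0.396×1.960) = 0.4602; e^(−k_r t) = e^(−0.938×1.960) = 0.1591.
D = 6.174 × (0.4602 − 0.1591) + 0.445 × 0.1591 = 1.859 + 0.07078 = 1.930 mg/L.

D ≈ 1.93 mg/L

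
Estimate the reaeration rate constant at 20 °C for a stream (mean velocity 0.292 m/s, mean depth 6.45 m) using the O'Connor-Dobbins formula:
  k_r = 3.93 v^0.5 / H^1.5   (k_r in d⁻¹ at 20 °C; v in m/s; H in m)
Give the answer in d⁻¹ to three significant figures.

k_r = 3.93 × 0.292^0.5 / 6.45^1.5 = 3.93 × 0.5404 / 16.38 = 0.1296 d⁻¹.

k_r ≈ 0.130 d⁻¹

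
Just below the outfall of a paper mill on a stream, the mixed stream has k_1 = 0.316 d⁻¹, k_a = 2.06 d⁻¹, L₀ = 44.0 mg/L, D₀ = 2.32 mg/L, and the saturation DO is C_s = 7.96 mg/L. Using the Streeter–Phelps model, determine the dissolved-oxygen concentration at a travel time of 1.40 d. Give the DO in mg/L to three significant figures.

k_1 L₀/(k_a−k_1) = 0.316×44.0/(2.06−0.316) = 13.90/1.744 = 7.972 mg/L.
e^(−k_1 t) = e^(−0.316×1.400) = 0.6425; e^(−k_a t) = e^(−2.06×1.400) = 0.05591.
D = 7.972 × (0.6425 − 0.05591) + 2.32 × 0.05591 = 4.677 + 0.1297 = 4.806 mg/L.
DO = C_s − D = 7.96 − 4.806 = 3.154 mg/L.

DO ≈ 3.15 mg/L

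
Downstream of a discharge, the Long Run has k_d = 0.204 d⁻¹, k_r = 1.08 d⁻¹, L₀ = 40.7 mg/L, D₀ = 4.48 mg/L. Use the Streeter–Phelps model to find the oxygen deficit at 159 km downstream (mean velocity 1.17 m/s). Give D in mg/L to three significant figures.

D ≈ 5.96 mg/L

Travel time t = x/v = 159 km / (1.17 m/s) = 159000 m / 1.17 m/s = 135900 s = 1.573 d.
k_d L₀/(k_r−k_d) = 0.204×40.7/(1.08−0.204) = 8.303/0.8760 = 9.478 mg/L.
e^(−k_d t) = e^(−0.204×1.573) = 0.7255; e^(−k_r t) = e^(−1.08×1.573) = 0.1829.
D = 9.478 × (0.7255 − 0.1829) + 4.48 × 0.1829 = 5.143 + 0.8195 = 5.962 mg/L.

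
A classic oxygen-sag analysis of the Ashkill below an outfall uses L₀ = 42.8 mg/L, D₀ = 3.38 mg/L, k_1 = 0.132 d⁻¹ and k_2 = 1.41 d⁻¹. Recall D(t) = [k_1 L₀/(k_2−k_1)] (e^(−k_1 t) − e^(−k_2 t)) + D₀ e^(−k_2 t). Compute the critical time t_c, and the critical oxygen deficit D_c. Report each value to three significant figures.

t_c = [1/(k_2−k_1)] ln[(k_2/k_1)(1 − D₀(k_2−k_1)/(k_1 L₀))]
= [1/(1.41−0.132)] ln[(1.41/0.132)(1 − 3.38×1.278/(0.132×42.8))]
= (1/1.278) ln[10.68 × 0.2354] = 0.7825 × ln(2.515) = 0.7825 × 0.9221 = 0.7215 d.
L(t_c) = L₀ e^(−k_1 t_c) = 42.8 × 0.9092 = 38.91 mg/L, and at the critical point k_2 D_c = k_1 L, so D_c = (0.132/1.41) × 38.91 = 3.643 mg/L.

t_c ≈ 0.722 d; D_c ≈ 3.64 mg/L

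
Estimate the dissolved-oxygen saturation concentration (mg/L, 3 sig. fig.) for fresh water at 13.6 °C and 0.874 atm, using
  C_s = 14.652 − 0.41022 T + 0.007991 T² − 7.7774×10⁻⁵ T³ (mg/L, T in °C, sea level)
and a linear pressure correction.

At sea level: C_s = 14.652 − 0.41022×13.6 + 0.007991×13.6² − 7.7774×10⁻⁵×13.6³ = 10.36 mg/L.
Pressure correction: C_s' = 10.36 × 0.874 = 9.051 mg/L.

C_s ≈ 9.05 mg/L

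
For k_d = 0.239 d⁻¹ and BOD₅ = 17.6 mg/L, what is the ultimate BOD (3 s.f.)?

L₀ ≈ 25.2 mg/L

BOD₅ = L₀(1 − e^(−5k_d)) ⇒ L₀ = BOD₅ / (1 − e^(−5×0.239))
= 17.6 / (1 − 0.3027) = 17.6 / 0.6973 = 25.24 mg/L.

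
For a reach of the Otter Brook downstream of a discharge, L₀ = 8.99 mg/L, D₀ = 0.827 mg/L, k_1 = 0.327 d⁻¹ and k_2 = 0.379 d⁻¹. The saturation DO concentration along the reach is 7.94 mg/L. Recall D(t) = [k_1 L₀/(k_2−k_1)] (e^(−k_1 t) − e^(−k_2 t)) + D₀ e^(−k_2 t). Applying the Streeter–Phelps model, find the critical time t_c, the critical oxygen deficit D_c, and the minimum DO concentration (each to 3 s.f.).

t_c ≈ 2.55 d; D_c ≈ 3.36 mg/L; min DO ≈ 4.58 mg/L

At the critical point dD/dt = 0, so k_1 L₀ e^(−k_1 t) = k_2 D. Substituting D(t) from the Streeter–Phelps equation and solving for t gives
t_c = ln[(k_2/k_1)(1 − D₀(k_2−k_1)/(k_1 L₀))] / (k_2−k_1).
Here k_2−k_1 = 0.05200 d⁻¹ and 1 − D₀(k_2−k_1)/(k_1 L₀) = 1 − 0.827×0.05200/(0.327×8.99) = 0.9854, so
t_c = ln(1.159 × 0.9854) / 0.05200 = 0.1328 / 0.05200 = 2.555 d.
L(t_c) = L₀ e^(−k_1 t_c) = 8.99 × 0.4337 = 3.899 mg/L, and at the critical point k_2 D_c = k_1 L, so D_c = (0.327/0.379) × 3.899 = 3.364 mg/L.
Minimum DO = C_s − D_c = 7.94 − 3.364 = 4.576 mg/L.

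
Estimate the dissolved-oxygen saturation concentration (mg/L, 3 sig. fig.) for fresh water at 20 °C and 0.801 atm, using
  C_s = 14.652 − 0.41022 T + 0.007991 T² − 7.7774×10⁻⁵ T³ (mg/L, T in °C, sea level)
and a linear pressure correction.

At sea level: C_s = 14.652 − 0.41022×20 + 0.007991×20² − 7.7774×10⁻⁵×20³ = 9.022 mg/L.
Pressure correction: C_s' = 9.022 × 0.801 = 7.226 mg/L.

C_s ≈ 7.23 mg/L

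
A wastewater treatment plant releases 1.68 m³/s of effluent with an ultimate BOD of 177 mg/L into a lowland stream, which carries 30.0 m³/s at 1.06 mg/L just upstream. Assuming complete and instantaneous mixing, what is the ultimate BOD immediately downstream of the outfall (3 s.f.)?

Flow-weighted mixing: C = (Q_r C_r + Q_w C_w)/(Q_r + Q_w)
= (30.0×1.06 + 1.68×177)/(30.0 + 1.68) = 329.2/31.68 = 10.39 mg/L.

10.4 mg/L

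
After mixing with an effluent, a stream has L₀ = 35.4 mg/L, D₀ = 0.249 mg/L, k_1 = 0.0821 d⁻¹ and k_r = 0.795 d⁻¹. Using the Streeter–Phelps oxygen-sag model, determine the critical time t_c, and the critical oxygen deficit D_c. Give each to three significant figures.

At the critical point dD/dt = 0, so k_1 L₀ e^(−k_1 t) = k_r D. Substituting D(t) from the Streeter–Phelps equation and solving for t gives
t_c = ln[(k_r/k_1)(1 − D₀(k_r−k_1)/(k_1 L₀))] / (k_r−k_1).
Here k_r−k_1 = 0.7129 d⁻¹ and 1 − D₀(k_r−k_1)/(k_1 L₀) = 1 − 0.249×0.7129/(0.0821×35.4) = 0.9389, so
t_c = ln(9.683 × 0.9389) / 0.7129 = 2.207 / 0.7129 = 3.096 d.
D_c = (k_1/k_r) L₀ e^(−k_1 t_c) = (0.0821/0.795) × 35.4 × e^(−0.0821×3.096) = 0.1033 × 35.4 × 0.7755 = 2.835 mg/L.

t_c ≈ 3.10 d; D_c ≈ 2.84 mg/L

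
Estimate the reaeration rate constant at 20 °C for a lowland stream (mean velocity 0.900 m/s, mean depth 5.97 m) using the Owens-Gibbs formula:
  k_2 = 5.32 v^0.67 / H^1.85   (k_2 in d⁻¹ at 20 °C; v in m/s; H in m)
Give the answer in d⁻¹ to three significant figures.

k_2 ≈ 0.182 d⁻¹

k_2 = 5.32 × 0.900^0.67 / 5.97^1.85 = 5.32 × 0.9318 / 27.26 = 0.1818 d⁻¹.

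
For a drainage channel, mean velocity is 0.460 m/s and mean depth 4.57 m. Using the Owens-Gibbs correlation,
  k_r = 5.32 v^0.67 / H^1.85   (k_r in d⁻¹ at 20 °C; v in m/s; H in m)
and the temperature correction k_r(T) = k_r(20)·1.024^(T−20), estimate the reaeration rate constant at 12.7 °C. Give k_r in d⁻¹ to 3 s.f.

k_r ≈ 0.160 d⁻¹

k_r(20) = 5.32 × 0.460^0.67 / 4.57^1.85 = 5.32 × 0.5944 / 16.63 = 0.1902 d⁻¹.
k_r(12.7) = 0.1902 × 1.024^(12.7−20) = 0.1902 × 0.8410 = 0.1599 d⁻¹.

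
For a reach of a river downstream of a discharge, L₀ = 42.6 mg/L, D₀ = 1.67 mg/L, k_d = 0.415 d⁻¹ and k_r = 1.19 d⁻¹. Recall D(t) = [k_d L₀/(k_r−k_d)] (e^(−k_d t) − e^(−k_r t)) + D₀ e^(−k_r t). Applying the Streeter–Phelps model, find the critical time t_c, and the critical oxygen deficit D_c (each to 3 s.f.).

t_c ≈ 1.26 d; D_c ≈ 8.80 mg/L

t_c = [1/(k_r−k_d)] ln[(k_r/k_d)(1 − D₀(k_r−k_d)/(k_d L₀))]
= [1/(1.19−0.415)] ln[(1.19/0.415)(1 − 1.67×0.7750/(0.415×42.6))]
= (1/0.7750) ln[2.867 × 0.9268] = 1.290 × ln(2.658) = 1.290 × 0.9774 = 1.261 d.
D_c = (k_d/k_r) L₀ e^(−k_d t_c) = (0.415/1.19) × 42.6 × e^(−0.415×1.261) = 0.3487 × 42.6 × 0.5925 = 8.803 mg/L.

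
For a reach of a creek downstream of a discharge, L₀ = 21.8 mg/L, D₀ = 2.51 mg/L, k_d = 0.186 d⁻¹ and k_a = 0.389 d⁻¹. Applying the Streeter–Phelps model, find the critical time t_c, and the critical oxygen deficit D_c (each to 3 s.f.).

At the critical point dD/dt = 0, so k_d L₀ e^(−k_d t) = k_a D. Substituting D(t) from the Streeter–Phelps equation and solving for t gives
t_c = ln[(k_a/k_d)(1 − D₀(k_a−k_d)/(k_d L₀))] / (k_a−k_d).
Here k_a−k_d = 0.2030 d⁻¹ and 1 − D₀(k_a−k_d)/(k_d L₀) = 1 − 2.51×0.2030/(0.186×21.8) = 0.8743, so
t_c = ln(2.091 × 0.8743) / 0.2030 = 0.6035 / 0.2030 = 2.973 d.
D_c = (k_d/k_a) L₀ e^(−k_d t_c) = (0.186/0.389) × 21.8 × e^(−0.186×2.973) = 0.4781 × 21.8 × 0.5752 = 5.996 mg/L.

t_c ≈ 2.97 d; D_c ≈ 6.00 mg/L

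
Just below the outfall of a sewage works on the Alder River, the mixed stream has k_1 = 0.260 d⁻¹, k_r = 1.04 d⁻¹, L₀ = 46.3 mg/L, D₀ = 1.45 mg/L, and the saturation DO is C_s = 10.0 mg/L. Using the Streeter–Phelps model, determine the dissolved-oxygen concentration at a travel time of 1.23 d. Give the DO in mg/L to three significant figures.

k_1 L₀/(k_r−k_1) = 0.260×46.3/(1.04−0.260) = 12.04/0.7800 = 15.43 mg/L.
e^(−k_1 t) = e^(−0.260×1.230) = 0.7263; e^(−k_r t) = e^(−1.04×1.230) = 0.2783.
D = 15.43 × (0.7263 − 0.2783) + 1.45 × 0.2783 = 6.915 + 0.4035 = 7.318 mg/L.
DO = C_s − D = 10.0 − 7.318 = 2.682 mg/L.

DO ≈ 2.68 mg/L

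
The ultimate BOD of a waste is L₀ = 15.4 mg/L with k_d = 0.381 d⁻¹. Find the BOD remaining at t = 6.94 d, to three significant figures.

L ≈ 1.09 mg/L

L_t = L₀ e^(−k_d t) = 15.4 × e^(−0.381×6.94) = 15.4 × 0.07107 = 1.094 mg/L.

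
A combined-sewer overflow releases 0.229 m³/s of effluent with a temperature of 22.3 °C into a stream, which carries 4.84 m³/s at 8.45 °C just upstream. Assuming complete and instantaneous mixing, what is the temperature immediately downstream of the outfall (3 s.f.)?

Flow-weighted mixing: C = (Q_r C_r + Q_w C_w)/(Q_r + Q_w)
= (4.84×8.45 + 0.229×22.3)/(4.84 + 0.229) = 46.00/5.069 = 9.076 °C.

9.08 °C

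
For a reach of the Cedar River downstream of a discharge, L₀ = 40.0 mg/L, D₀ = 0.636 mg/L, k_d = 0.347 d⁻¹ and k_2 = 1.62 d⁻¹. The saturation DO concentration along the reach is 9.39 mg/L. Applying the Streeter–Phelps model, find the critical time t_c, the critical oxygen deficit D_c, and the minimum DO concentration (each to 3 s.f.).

At the critical point dD/dt = 0, so k_d L₀ e^(−k_d t) = k_2 D. Substituting D(t) from the Streeter–Phelps equation and solving for t gives
t_c = ln[(k_2/k_d)(1 − D₀(k_2−k_d)/(k_d L₀))] / (k_2−k_d).
Here k_2−k_d = 1.273 d⁻¹ and 1 − D₀(k_2−k_d)/(k_d L₀) = 1 − 0.636×1.273/(0.347×40.0) = 0.9417, so
t_c = ln(4.669 × 0.9417) / 1.273 = 1.481 / 1.273 = 1.163 d.
L(t_c) = L₀ e^(−k_d t_c) = 40.0 × 0.6679 = 26.72 mg/L, and at the critical point k_2 D_c = k_d L, so D_c = (0.347/1.62) × 26.72 = 5.722 mg/L.
Minimum DO = C_s − D_c = 9.39 − 5.722 = 3.668 mg/L.

t_c ≈ 1.16 d; D_c ≈ 5.72 mg/L; min DO ≈ 3.67 mg/L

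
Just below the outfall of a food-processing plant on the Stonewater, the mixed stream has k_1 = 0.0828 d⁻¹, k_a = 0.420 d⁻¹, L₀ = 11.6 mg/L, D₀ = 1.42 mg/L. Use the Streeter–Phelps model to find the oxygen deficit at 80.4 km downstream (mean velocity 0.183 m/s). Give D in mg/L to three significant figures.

Travel time t = x/v = 80.4 km / (0.183 m/s) = 80400 m / 0.183 m/s = 439300 s = 5.085 d.
k_1 L₀/(k_a−k_1) = 0.0828×11.6/(0.420−0.0828) = 0.9605/0.3372 = 2.848 mg/L.
e^(−k_1 t) = e^(−0.0828×5.085) = 0.6564; e^(−k_a t) = e^(−0.420×5.085) = 0.1182.
D = 2.848 × (0.6564 − 0.1182) + 1.42 × 0.1182 = 1.533 + 0.1678 = 1.701 mg/L.

D ≈ 1.70 mg/L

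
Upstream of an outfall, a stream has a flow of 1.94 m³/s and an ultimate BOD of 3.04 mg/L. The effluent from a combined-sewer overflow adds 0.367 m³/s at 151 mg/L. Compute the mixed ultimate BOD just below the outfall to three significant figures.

26.6 mg/L

Flow-weighted mixing: C = (Q_r C_r + Q_w C_w)/(Q_r + Q_w)
= (1.94×3.04 + 0.367×151)/(1.94 + 0.367) = 61.31/2.307 = 26.58 mg/L.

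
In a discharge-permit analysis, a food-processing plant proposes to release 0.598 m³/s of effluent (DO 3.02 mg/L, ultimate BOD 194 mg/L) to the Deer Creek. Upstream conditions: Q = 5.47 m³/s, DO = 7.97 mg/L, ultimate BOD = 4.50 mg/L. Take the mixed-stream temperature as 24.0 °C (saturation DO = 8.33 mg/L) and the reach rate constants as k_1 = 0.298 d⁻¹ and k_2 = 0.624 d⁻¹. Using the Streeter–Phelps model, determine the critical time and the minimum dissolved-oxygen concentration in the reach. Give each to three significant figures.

t_c ≈ 2.14 d; minimum DO ≈ 2.48 mg/L

Mixed DO = (5.47×7.97 + 0.598×3.02)/(5.47+0.598) = 45.40/6.068 = 7.482 mg/L.
Mixed L₀ = (5.47×4.50 + 0.598×194)/(6.068) = 140.6/6.068 = 23.18 mg/L.
Initial deficit D₀ = C_s − DO₀ = 8.33 − 7.482 = 0.8478 mg/L.
t_c = (1/0.3260) ln[(0.624/0.298)(1 − 0.8478×0.3260/(0.298×23.18))] = 3.067 × ln(2.010) = 2.142 d.
D_c = (0.298/0.624) × 23.18 × e^(−0.298×2.142) = 0.4776 × 23.18 × 0.5282 = 5.846 mg/L.
Minimum DO = 8.33 − 5.846 = 2.484 mg/L.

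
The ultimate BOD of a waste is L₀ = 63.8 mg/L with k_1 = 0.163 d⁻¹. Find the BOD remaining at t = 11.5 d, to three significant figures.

L ≈ 9.79 mg/L

L_t = L₀ e^(−k_1 t) = 63.8 × e^(−0.163×11.5) = 63.8 × 0.1534 = 9.789 mg/L.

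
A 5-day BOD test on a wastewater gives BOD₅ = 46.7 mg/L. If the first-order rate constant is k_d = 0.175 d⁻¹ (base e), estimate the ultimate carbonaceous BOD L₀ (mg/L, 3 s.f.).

L₀ ≈ 80.1 mg/L

BOD₅ = L₀(1 − e^(−5k_d)) ⇒ L₀ = BOD₅ / (1 − e^(−5×0.175))
= 46.7 / (1 − 0.4169) = 46.7 / 0.5831 = 80.08 mg/L.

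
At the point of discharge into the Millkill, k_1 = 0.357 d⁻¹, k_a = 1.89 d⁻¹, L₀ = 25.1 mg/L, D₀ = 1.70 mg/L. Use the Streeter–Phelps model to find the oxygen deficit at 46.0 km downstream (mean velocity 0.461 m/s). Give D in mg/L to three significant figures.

Travel time t = x/v = 46.0 km / (0.461 m/s) = 46000 m / 0.461 m/s = 99780 s = 1.155 d.
k_1 L₀/(k_a−k_1) = 0.357×25.1/(1.89−0.357) = 8.961/1.533 = 5.845 mg/L.
e^(−k_1 t) = e^(−0.357×1.155) = 0.6621; e^(−k_a t) = e^(−1.89×1.155) = 0.1127.
D = 5.845 × (0.6621 − 0.1127) + 1.70 × 0.1127 = 3.211 + 0.1916 = 3.403 mg/L.

D ≈ 3.40 mg/L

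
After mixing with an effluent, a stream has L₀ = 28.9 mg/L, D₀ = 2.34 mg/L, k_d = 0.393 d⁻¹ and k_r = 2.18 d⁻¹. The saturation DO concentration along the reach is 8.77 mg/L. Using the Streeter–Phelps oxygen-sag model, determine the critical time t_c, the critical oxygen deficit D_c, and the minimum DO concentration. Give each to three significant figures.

t_c ≈ 0.702 d; D_c ≈ 3.95 mg/L; min DO ≈ 4.82 mg/L

With k_r/k_d = 5.547 and 1 − D₀(k_r−k_d)/(k_d L₀) = 0.6318,
t_c = ln(5.547 × 0.6318) / (2.18 − 0.393) = ln(3.505) / 1.787 = 1.254/1.787 = 0.7018 d.
D_c = (k_d/k_r) L₀ e^(−k_d t_c) = (0.393/2.18) × 28.9 × e^(−0.393×0.7018) = 0.1803 × 28.9 × 0.7590 = 3.954 mg/L.
Minimum DO = C_s − D_c = 8.77 − 3.954 = 4.816 mg/L.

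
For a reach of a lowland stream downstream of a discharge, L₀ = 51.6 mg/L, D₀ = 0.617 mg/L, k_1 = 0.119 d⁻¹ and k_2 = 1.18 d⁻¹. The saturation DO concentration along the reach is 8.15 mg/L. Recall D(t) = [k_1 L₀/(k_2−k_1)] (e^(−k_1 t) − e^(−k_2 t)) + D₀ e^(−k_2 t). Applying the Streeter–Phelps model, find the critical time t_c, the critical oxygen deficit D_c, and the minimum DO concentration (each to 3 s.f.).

t_c ≈ 2.06 d; D_c ≈ 4.07 mg/L; min DO ≈ 4.08 mg/L

t_c = [1/(k_2−k_1)] ln[(k_2/k_1)(1 − D₀(k_2−k_1)/(k_1 L₀))]
= [1/(1.18−0.119)] ln[(1.18/0.119)(1 − 0.617×1.061/(0.119×51.6))]
= (1/1.061) ln[9.916 × 0.8934] = 0.9425 × ln(8.859) = 0.9425 × 2.181 = 2.056 d.
L(t_c) = L₀ e^(−k_1 t_c) = 51.6 × 0.7830 = 40.40 mg/L, and at the critical point k_2 D_c = k_1 L, so D_c = (0.119/1.18) × 40.40 = 4.074 mg/L.
Minimum DO = C_s − D_c = 8.15 − 4.074 = 4.076 mg/L.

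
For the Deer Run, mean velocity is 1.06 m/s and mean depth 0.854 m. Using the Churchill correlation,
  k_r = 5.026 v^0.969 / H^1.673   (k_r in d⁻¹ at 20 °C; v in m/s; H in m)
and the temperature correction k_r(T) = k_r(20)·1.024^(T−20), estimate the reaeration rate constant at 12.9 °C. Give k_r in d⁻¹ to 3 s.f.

k_r(20) = 5.026 × 1.06^0.969 / 0.854^1.673 = 5.026 × 1.058 / 0.7679 = 6.925 d⁻¹.
k_r(12.9) = 6.925 × 1.024^(12.9−20) = 6.925 × 0.8450 = 5.852 d⁻¹.

k_r ≈ 5.85 d⁻¹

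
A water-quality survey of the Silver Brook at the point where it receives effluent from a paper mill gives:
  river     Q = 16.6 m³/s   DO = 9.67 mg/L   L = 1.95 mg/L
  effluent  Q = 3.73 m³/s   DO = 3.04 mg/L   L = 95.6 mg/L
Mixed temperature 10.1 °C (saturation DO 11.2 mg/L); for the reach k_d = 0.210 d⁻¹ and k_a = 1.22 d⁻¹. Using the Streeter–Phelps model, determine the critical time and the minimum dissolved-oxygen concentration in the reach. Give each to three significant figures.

Mixed DO = (16.6×9.67 + 3.73×3.04)/(16.6+3.73) = 171.9/20.33 = 8.454 mg/L.
Mixed L₀ = (16.6×1.95 + 3.73×95.6)/(20.33) = 389.0/20.33 = 19.13 mg/L.
Initial deficit D₀ = C_s − DO₀ = 11.2 − 8.454 = 2.746 mg/L.
t_c = (1/1.010) ln[(1.22/0.210)(1 − 2.746×1.010/(0.210×19.13))] = 0.9901 × ln(1.799) = 0.5812 d.
D_c = (0.210/1.22) × 19.13 × e^(−0.210×0.5812) = 0.1721 × 19.13 × 0.8851 = 2.915 mg/L.
Minimum DO = 11.2 − 2.915 = 8.285 mg/L.

t_c ≈ 0.581 d; minimum DO ≈ 8.29 mg/L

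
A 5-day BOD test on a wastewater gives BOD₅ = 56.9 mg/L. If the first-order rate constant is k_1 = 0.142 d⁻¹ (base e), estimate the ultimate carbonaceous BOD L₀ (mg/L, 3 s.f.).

L₀ ≈ 112 mg/L

BOD₅ = L₀(1 − e^(−5k_1)) ⇒ L₀ = BOD₅ / (1 − e^(−5×0.142))
= 56.9 / (1 − 0.4916) = 56.9 / 0.5084 = 111.9 mg/L.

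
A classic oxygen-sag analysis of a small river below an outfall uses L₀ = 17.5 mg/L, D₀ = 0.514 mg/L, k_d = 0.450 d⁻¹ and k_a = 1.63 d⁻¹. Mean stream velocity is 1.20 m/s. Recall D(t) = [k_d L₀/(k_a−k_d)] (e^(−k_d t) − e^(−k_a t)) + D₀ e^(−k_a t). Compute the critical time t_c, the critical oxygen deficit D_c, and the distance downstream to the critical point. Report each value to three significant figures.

With k_a/k_d = 3.622 and 1 − D₀(k_a−k_d)/(k_d L₀) = 0.9230,
t_c = ln(3.622 × 0.9230) / (1.63 − 0.450) = ln(3.343) / 1.180 = 1.207/1.180 = 1.023 d.
D_c = (k_d/k_a) L₀ e^(−k_d t_c) = (0.450/1.63) × 17.5 × e^(−0.450×1.023) = 0.2761 × 17.5 × 0.6311 = 3.049 mg/L.
x_c = v t_c = 1.20 m/s × 1.023 d × 86400 s/d = 106000 m ≈ 106 km.

t_c ≈ 1.02 d; D_c ≈ 3.05 mg/L; x_c ≈ 106 km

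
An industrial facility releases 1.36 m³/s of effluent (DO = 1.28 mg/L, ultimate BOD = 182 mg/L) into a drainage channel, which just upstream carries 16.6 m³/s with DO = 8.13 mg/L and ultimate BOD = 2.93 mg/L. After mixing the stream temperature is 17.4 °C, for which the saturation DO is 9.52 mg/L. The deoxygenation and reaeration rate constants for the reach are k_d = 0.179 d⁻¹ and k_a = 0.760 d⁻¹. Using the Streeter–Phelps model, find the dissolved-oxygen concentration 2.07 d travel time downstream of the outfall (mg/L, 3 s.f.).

DO ≈ 6.67 mg/L

Mixed DO = (16.6×8.13 + 1.36×1.28)/(16.6+1.36) = 136.7/17.96 = 7.611 mg/L.
Mixed L₀ = (16.6×2.93 + 1.36×182)/(17.96) = 296.2/17.96 = 16.49 mg/L.
Initial deficit D₀ = C_s − DO₀ = 9.52 − 7.611 = 1.909 mg/L.
D(2.07) = [0.179×16.49/(0.760−0.179)](e^(−0.179×2.07) − e^(−0.760×2.07)) + 1.909 e^(−0.760×2.07)
= 5.080 × (0.6904 − 0.2074) + 1.909 × 0.2074 = 2.850 mg/L.
DO = 9.52 − 2.850 = 6.670 mg/L.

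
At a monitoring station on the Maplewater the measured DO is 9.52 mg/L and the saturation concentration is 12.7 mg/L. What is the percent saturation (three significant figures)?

% saturation = C/C_s × 100 = 9.52/12.7 × 100 = 75.0 %.

75.0 % saturation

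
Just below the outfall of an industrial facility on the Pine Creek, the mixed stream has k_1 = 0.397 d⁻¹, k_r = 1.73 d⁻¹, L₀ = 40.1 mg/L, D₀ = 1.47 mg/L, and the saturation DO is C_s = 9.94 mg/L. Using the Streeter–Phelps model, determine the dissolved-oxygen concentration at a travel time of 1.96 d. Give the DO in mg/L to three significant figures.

DO ≈ 4.81 mg/L

k_1 L₀/(k_r−k_1) = 0.397×40.1/(1.73−0.397) = 15.92/1.333 = 11.94 mg/L.
e^(−k_1 t) = e^(−0.397×1.960) = 0.4593; e^(−k_r t) = e^(−1.73×1.960) = 0.03368.
D = 11.94 × (0.4593 − 0.03368) + 1.47 × 0.03368 = 5.083 + 0.04951 = 5.132 mg/L.
DO = C_s − D = 9.94 − 5.132 = 4.808 mg/L.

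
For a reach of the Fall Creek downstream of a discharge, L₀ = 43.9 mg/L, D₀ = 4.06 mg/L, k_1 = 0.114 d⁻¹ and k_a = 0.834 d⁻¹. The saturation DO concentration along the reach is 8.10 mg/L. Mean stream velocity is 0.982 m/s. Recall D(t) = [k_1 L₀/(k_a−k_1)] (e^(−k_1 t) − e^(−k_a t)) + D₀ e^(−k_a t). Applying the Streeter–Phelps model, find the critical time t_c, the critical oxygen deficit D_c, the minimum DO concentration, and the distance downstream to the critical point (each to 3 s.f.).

t_c ≈ 1.55 d; D_c ≈ 5.03 mg/L; min DO ≈ 3.07 mg/L; x_c ≈ 131 km

With k_a/k_1 = 7.316 and 1 − D₀(k_a−k_1)/(k_1 L₀) = 0.4159,
t_c = ln(7.316 × 0.4159) / (0.834 − 0.114) = ln(3.043) / 0.7200 = 1.113/0.7200 = 1.545 d.
L(t_c) = L₀ e^(−k_1 t_c) = 43.9 × 0.8385 = 36.81 mg/L, and at the critical point k_a D_c = k_1 L, so D_c = (0.114/0.834) × 36.81 = 5.031 mg/L.
Minimum DO = C_s − D_c = 8.10 − 5.031 = 3.069 mg/L.
x_c = v t_c = 0.982 m/s × 1.545 d × 86400 s/d = 131100 m ≈ 131 km.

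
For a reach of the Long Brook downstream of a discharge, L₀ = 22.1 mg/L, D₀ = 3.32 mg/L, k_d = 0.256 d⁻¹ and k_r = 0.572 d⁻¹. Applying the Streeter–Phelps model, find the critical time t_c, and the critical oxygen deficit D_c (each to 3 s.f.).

With k_r/k_d = 2.234 and 1 − D₀(k_r−k_d)/(k_d L₀) = 0.8146,
t_c = ln(2.234 × 0.8146) / (0.572 − 0.256) = ln(1.820) / 0.3160 = 0.5989/0.3160 = 1.895 d.
D_c = (k_d/k_r) L₀ e^(−k_d t_c) = (0.256/0.572) × 22.1 × e^(−0.256×1.895) = 0.4476 × 22.1 × 0.6156 = 6.089 mg/L.

t_c ≈ 1.90 d; D_c ≈ 6.09 mg/L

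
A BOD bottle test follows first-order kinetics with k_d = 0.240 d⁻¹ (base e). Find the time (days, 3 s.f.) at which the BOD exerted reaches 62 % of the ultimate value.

t ≈ 4.03 d

y/L₀ = 1 − e^(−k_d t) = 0.62 ⇒ e^(−k_d t) = 0.380
t = −ln(0.380) / 0.240 = 0.9676 / 0.240 = 4.032 d.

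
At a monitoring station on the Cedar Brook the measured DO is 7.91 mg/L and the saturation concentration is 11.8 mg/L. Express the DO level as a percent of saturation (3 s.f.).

67.0 % saturation

% saturation = C/C_s × 100 = 7.91/11.8 × 100 = 67.0 %.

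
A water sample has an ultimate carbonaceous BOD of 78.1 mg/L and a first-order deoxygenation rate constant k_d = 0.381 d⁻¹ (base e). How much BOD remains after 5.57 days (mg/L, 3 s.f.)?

L ≈ 9.35 mg/L

L_t = L₀ e^(−k_d t) = 78.1 × e^(−0.381×5.57) = 78.1 × 0.1198 = 9.354 mg/L.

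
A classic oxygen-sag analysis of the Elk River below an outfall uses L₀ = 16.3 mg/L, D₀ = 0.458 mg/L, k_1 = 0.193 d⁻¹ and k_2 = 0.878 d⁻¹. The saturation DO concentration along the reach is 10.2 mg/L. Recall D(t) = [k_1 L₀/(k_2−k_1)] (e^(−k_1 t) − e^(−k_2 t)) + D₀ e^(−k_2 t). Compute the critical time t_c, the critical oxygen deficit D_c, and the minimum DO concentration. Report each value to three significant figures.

At the critical point dD/dt = 0, so k_1 L₀ e^(−k_1 t) = k_2 D. Substituting D(t) from the Streeter–Phelps equation and solving for t gives
t_c = ln[(k_2/k_1)(1 − D₀(k_2−k_1)/(k_1 L₀))] / (k_2−k_1).
Here k_2−k_1 = 0.6850 d⁻¹ and 1 − D₀(k_2−k_1)/(k_1 L₀) = 1 − 0.458×0.6850/(0.193×16.3) = 0.9003, so
t_c = ln(4.549 × 0.9003) / 0.6850 = 1.410 / 0.6850 = 2.058 d.
L(t_c) = L₀ e^(−k_1 t_c) = 16.3 × 0.6722 = 10.96 mg/L, and at the critical point k_2 D_c = k_1 L, so D_c = (0.193/0.878) × 10.96 = 2.408 mg/L.
Minimum DO = C_s − D_c = 10.2 − 2.408 = 7.792 mg/L.

t_c ≈ 2.06 d; D_c ≈ 2.41 mg/L; min DO ≈ 7.79 mg/L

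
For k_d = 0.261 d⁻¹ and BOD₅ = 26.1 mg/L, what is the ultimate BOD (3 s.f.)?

BOD₅ = L₀(1 − e^(−5k_d)) ⇒ L₀ = BOD₅ / (1 − e^(−5×0.261))
= 26.1 / (1 − 0.2712) = 26.1 / 0.7288 = 35.81 mg/L.

L₀ ≈ 35.8 mg/L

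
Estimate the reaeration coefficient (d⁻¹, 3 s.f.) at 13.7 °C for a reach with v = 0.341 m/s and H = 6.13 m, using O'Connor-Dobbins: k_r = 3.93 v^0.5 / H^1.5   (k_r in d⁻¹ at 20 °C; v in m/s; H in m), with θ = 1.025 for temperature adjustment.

k_r(20) = 3.93 × 0.341^0.5 / 6.13^1.5 = 3.93 × 0.5840 / 15.18 = 0.1512 d⁻¹.
k_r(13.7) = 0.1512 × 1.025^(13.7−20) = 0.1512 × 0.8559 = 0.1294 d⁻¹.

k_r ≈ 0.129 d⁻¹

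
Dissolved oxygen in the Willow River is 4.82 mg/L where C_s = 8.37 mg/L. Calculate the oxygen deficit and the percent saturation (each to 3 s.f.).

D = C_s − C = 8.37 − 4.82 = 3.55 mg/L.
% saturation = 4.82/8.37 × 100 = 57.6 %.

D ≈ 3.55 mg/L; 57.6 % saturation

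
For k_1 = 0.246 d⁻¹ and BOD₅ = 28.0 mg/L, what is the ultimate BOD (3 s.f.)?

BOD₅ = L₀(1 − e^(−5k_1)) ⇒ L₀ = BOD₅ / (1 − e^(−5×0.246))
= 28.0 / (1 − 0.2923) = 28.0 / 0.7077 = 39.56 mg/L.

L₀ ≈ 39.6 mg/L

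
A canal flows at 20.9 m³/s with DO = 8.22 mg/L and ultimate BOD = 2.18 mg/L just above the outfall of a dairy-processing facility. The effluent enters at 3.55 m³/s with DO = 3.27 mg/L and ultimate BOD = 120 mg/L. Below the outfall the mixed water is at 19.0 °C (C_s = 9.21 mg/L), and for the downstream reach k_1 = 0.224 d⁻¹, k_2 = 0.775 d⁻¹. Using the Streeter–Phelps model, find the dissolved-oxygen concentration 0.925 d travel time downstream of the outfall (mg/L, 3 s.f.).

DO ≈ 5.83 mg/L

Mixed DO = (20.9×8.22 + 3.55×3.27)/(20.9+3.55) = 183.4/24.45 = 7.501 mg/L.
Mixed L₀ = (20.9×2.18 + 3.55×120)/(24.45) = 471.6/24.45 = 19.29 mg/L.
Initial deficit D₀ = C_s − DO₀ = 9.21 − 7.501 = 1.709 mg/L.
D(0.925) = [0.224×19.29/(0.775−0.224)](e^(−0.224×0.925) − e^(−0.775×0.925)) + 1.709 e^(−0.775×0.925)
= 7.841 × (0.8129 − 0.4883) + 1.709 × 0.4883 = 3.379 mg/L.
DO = 9.21 − 3.379 = 5.831 mg/L.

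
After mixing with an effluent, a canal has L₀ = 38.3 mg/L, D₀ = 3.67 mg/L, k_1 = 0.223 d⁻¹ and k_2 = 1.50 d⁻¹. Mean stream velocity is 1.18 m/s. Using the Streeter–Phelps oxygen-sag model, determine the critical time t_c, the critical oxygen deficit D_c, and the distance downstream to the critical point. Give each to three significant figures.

At the critical point dD/dt = 0, so k_1 L₀ e^(−k_1 t) = k_2 D. Substituting D(t) from the Streeter–Phelps equation and solving for t gives
t_c = ln[(k_2/k_1)(1 − D₀(k_2−k_1)/(k_1 L₀))] / (k_2−k_1).
Here k_2−k_1 = 1.277 d⁻¹ and 1 − D₀(k_2−k_1)/(k_1 L₀) = 1 − 3.67×1.277/(0.223×38.3) = 0.4513, so
t_c = ln(6.726 × 0.4513) / 1.277 = 1.110 / 1.277 = 0.8695 d.
D_c = (k_1/k_2) L₀ e^(−k_1 t_c) = (0.223/1.50) × 38.3 × e^(−0.223×0.8695) = 0.1487 × 38.3 × 0.8237 = 4.690 mg/L.
x_c = v t_c = 1.18 m/s × 0.8695 d × 86400 s/d = 88650 m ≈ 88.6 km.

t_c ≈ 0.870 d; D_c ≈ 4.69 mg/L; x_c ≈ 88.6 km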